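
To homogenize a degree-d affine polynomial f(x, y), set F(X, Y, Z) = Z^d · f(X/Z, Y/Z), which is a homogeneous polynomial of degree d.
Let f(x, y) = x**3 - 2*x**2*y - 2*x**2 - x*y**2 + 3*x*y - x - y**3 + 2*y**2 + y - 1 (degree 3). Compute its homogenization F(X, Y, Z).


F(X, Y, Z) = X**3 - 2*X**2*Y - 2*X**2*Z - X*Y**2 + 3*X*Y*Z - X*Z**2 - Y**3 + 2*Y**2*Z + Y*Z**2 - Z**3

deg(f) = 3.
Substitute x = X/Z, y = Y/Z into f, then multiply by Z^3.
  monomial 1·x^3·y^0 ↦ 1·X^3·Y^0·Z^0.
  monomial -2·x^2·y^1 ↦ -2·X^2·Y^1·Z^0.
  monomial -2·x^2·y^0 ↦ -2·X^2·Y^0·Z^1.
  monomial -1·x^1·y^2 ↦ -1·X^1·Y^2·Z^0.
  monomial 3·x^1·y^1 ↦ 3·X^1·Y^1·Z^1.
  monomial -1·x^1·y^0 ↦ -1·X^1·Y^0·Z^2.
  monomial -1·x^0·y^3 ↦ -1·X^0·Y^3·Z^0.
  monomial 2·x^0·y^2 ↦ 2·X^0·Y^2·Z^1.
  monomial 1·x^0·y^1 ↦ 1·X^0·Y^1·Z^2.
  monomial -1·x^0·y^0 ↦ -1·X^0·Y^0·Z^3.
Collecting: F(X, Y, Z) = X**3 - 2*X**2*Y - 2*X**2*Z - X*Y**2 + 3*X*Y*Z - X*Z**2 - Y**3 + 2*Y**2*Z + Y*Z**2 - Z**3.


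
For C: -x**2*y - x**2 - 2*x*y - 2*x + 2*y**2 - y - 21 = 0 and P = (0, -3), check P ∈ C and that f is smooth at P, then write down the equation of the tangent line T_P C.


Tangent line at P: 4*x - 13*y - 39 = 0.

Step 1: f(0, -3) = 0, so P lies on C.
Step 2: partial derivatives
  f_x(x, y) = -2*x*y - 2*x - 2*y - 2, f_y(x, y) = -x**2 - 2*x + 4*y - 1.
  f_x(P) = 4, f_y(P) = -13 (gradient nonzero, so P is smooth).
Step 3: tangent line at P: 4·(x − 0) + -13·(y − -3) = 0.
Expanding: 4*x - 13*y - 39 = 0.


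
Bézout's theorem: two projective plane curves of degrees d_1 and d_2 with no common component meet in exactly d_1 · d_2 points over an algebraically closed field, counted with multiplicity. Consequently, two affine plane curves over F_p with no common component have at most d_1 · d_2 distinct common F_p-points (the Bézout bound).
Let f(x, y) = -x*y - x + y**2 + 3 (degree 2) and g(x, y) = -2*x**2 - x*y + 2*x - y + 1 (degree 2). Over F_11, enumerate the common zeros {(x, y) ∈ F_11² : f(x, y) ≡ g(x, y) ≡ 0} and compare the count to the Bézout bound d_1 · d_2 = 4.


Common zeros: {(3, 0)}; count = 1; Bézout bound = 4.

deg(f) = 2, deg(g) = 2, so Bézout bound = 4.
Scan x ∈ F_11. For each x, list the y ∈ F_11 with f(x, y) ≡ 0 and those with g(x, y) ≡ 0 (mod 11); the common zeros in that column are the intersection.
  x = 0: f ≡ 0 at y ∈ ∅; g ≡ 0 at y ∈ {1}; common: ∅.
  x = 1: f ≡ 0 at y ∈ {5, 7}; g ≡ 0 at y ∈ {6}; common: ∅.
  x = 2: f ≡ 0 at y ∈ {1}; g ≡ 0 at y ∈ {10}; common: ∅.
  x = 3: f ≡ 0 at y ∈ {0, 3}; g ≡ 0 at y ∈ {0}; common: {0}.
  x = 4: f ≡ 0 at y ∈ {6, 9}; g ≡ 0 at y ∈ {2}; common: ∅.
  x = 5: f ≡ 0 at y ∈ {8}; g ≡ 0 at y ∈ {10}; common: ∅.
  x = 6: f ≡ 0 at y ∈ {2, 4}; g ≡ 0 at y ∈ {1}; common: ∅.
  x = 7: f ≡ 0 at y ∈ ∅; g ≡ 0 at y ∈ {2}; common: ∅.
  x = 8: f ≡ 0 at y ∈ ∅; g ≡ 0 at y ∈ {6}; common: ∅.
  x = 9: f ≡ 0 at y ∈ ∅; g ≡ 0 at y ∈ {0}; common: ∅.
  x = 10: f ≡ 0 at y ∈ ∅; g ≡ 0 at y ∈ ∅; common: ∅.
Collecting: common zeros = {(3, 0)}, so the count is 1.
Comparison with the Bézout bound: 1 ≤ 4 = deg(f)·deg(g), as expected for curves with no common component (the affine F_11-count falls short of the bound because intersections may lie at infinity, over extension fields, or carry multiplicity).


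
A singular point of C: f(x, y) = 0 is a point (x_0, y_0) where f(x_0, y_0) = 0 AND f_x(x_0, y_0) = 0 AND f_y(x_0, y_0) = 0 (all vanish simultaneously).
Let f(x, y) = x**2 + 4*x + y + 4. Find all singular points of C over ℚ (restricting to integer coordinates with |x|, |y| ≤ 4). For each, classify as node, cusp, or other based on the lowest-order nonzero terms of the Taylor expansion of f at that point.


No singular points in the scanned grid; C is smooth there.

Compute partial derivatives:
  f_x = 2*x + 4.
  f_y = 1.
f_y = 1 is a nonzero constant, so f_y never vanishes: no point (x, y) can satisfy f = f_x = f_y = 0. In particular no (x, y) ∈ {−4, ..., 4}² is singular; the curve is smooth.


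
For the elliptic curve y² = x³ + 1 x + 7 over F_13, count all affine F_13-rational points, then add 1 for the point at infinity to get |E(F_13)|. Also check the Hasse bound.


Affine points = {(1, 3), (1, 10), (2, 2), (2, 11), (4, 6), (4, 7), (9, 2), (9, 11), (10, 4), (10, 9), (11, 6), (11, 7)}; affine count = 12; |E(F_13)| = 13.

Discriminant check: Δ ∝ 4a³ + 27b² = 4·1³ + 27·7² = 4·1 + 27·49 ≡ 1 (mod 13). Nonzero ⇒ E is nonsingular.
For each x ∈ F_13, compute rhs = x³ + 1·x + 7 mod 13, then count y ∈ F_13 with y² ≡ rhs.
  x = 0: rhs = 7, matching y values: none (0 points).
  x = 1: rhs = 9, matching y values: 3, 10 (2 points).
  x = 2: rhs = 4, matching y values: 2, 11 (2 points).
  x = 3: rhs = 11, matching y values: none (0 points).
  x = 4: rhs = 10, matching y values: 6, 7 (2 points).
  x = 5: rhs = 7, matching y values: none (0 points).
  x = 6: rhs = 8, matching y values: none (0 points).
  x = 7: rhs = 6, matching y values: none (0 points).
  x = 8: rhs = 7, matching y values: none (0 points).
  x = 9: rhs = 4, matching y values: 2, 11 (2 points).
  x = 10: rhs = 3, matching y values: 4, 9 (2 points).
  x = 11: rhs = 10, matching y values: 6, 7 (2 points).
  x = 12: rhs = 5, matching y values: none (0 points).
Total affine count: 12.
Full point count |E(F_13)| = 12 + 1 = 13.
Hasse bound: |13 − (13+1)| = |-1| = 1 ≤ 2√13 ≈ 7.2111 ✓.


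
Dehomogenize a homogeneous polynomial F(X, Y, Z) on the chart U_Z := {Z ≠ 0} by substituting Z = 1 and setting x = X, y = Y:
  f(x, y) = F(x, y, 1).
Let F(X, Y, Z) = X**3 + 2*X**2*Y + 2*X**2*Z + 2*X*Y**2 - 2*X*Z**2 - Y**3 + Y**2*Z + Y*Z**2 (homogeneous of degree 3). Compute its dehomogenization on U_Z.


f(x, y) = x**3 + 2*x**2*y + 2*x**2 + 2*x*y**2 - 2*x - y**3 + y**2 + y

On U_Z we set Z = 1. Each monomial c·X^i·Y^j·Z^k in F becomes c·x^i·y^j·1^k = c·x^i·y^j.
Substituting Z = 1: F(X, Y, 1) = x**3 + 2*x**2*y + 2*x**2 + 2*x*y**2 - 2*x - y**3 + y**2 + y.
Note: deg(f) ≤ deg(F) = 3; strict inequality happens when F is divisible by Z (lost terms).


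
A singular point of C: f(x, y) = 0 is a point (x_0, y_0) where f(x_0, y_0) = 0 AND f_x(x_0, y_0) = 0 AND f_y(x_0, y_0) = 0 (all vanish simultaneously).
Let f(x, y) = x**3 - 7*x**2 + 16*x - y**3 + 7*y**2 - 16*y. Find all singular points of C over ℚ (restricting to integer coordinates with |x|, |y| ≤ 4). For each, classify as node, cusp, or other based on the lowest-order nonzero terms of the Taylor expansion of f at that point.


Singular points: {(2, 2)}; classification: node.

Compute partial derivatives:
  f_x = 3*x**2 - 14*x + 16.
  f_y = -3*y**2 + 14*y - 16.
Scan x_0 ∈ {−4, ..., 4}. For each x_0, f_y(x_0, y) is a polynomial in y; find its integer roots y ∈ {−4, ..., 4}, then test f_x and f at those candidates.
  x = -4: f_y(-4, y) = -3*y**2 + 14*y - 16; vanishes at y ∈ {2}. (-4, 2): f_x = 120 ≠ 0.
  x = -3: f_y(-3, y) = -3*y**2 + 14*y - 16; vanishes at y ∈ {2}. (-3, 2): f_x = 85 ≠ 0.
  x = -2: f_y(-2, y) = -3*y**2 + 14*y - 16; vanishes at y ∈ {2}. (-2, 2): f_x = 56 ≠ 0.
  x = -1: f_y(-1, y) = -3*y**2 + 14*y - 16; vanishes at y ∈ {2}. (-1, 2): f_x = 33 ≠ 0.
  x = 0: f_y(0, y) = -3*y**2 + 14*y - 16; vanishes at y ∈ {2}. (0, 2): f_x = 16 ≠ 0.
  x = 1: f_y(1, y) = -3*y**2 + 14*y - 16; vanishes at y ∈ {2}. (1, 2): f_x = 5 ≠ 0.
  x = 2: f_y(2, y) = -3*y**2 + 14*y - 16; vanishes at y ∈ {2}. (2, 2): f_x = 0, f = 0 — SINGULAR.
  x = 3: f_y(3, y) = -3*y**2 + 14*y - 16; vanishes at y ∈ {2}. (3, 2): f_x = 1 ≠ 0.
  x = 4: f_y(4, y) = -3*y**2 + 14*y - 16; vanishes at y ∈ {2}. (4, 2): f_x = 8 ≠ 0.
Only singular point on the grid: (2, 2).
Classify: substitute x = 2 + u, y = 2 + v and expand: f = u**3 - u**2 - v**3 + v**2.
No constant or linear terms (consistent with a singular point). Quadratic part: -u**2 + v**2. Cubic part: u**3 - v**3.
The quadratic part v**2 - u**2 = (v − u)(v + u) splits into two distinct linear factors, so there are two distinct tangent lines y − 2 = ±(x − 2) — this is a node (ordinary double point).
Classification: node.


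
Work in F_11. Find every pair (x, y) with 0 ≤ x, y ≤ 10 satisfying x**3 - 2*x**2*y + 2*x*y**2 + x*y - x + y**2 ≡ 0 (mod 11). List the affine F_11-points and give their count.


Affine F_11-points: {(0, 0), (1, 0), (1, 4), (2, 3), (2, 7), (3, 2), (3, 8), (5, 10), (6, 4), (6, 7), (7, 3), (7, 6), (8, 3), (8, 6), (10, 0), (10, 8)}; count = 16.

For each of the 121 pairs (x, y) ∈ F_11², evaluate f(x, y) mod 11. Record the zeros.
  x = 0: [0↦0, 1↦1, 2↦4, 3↦9, 4↦5, 5↦3, 6↦3, 7↦5, 8↦9, 9↦4, 10↦1]  zeros at y ∈ {0}
  x = 1: [0↦0, 1↦2, 2↦10, 3↦2, 4↦0, 5↦4, 6↦3, 7↦8, 8↦8, 9↦3, 10↦4]  zeros at y ∈ {0, 4}
  x = 2: [0↦6, 1↦5, 2↦3, 3↦0, 4↦7, 5↦2, 6↦7, 7↦0, 8↦3, 9↦5, 10↦6]  zeros at y ∈ {3, 7}
  x = 3: [0↦2, 1↦5, 2↦0, 3↦9, 4↦10, 5↦3, 6↦10, 7↦9, 8↦0, 9↦5, 10↦2]  zeros at y ∈ {2, 8}
  x = 4: [0↦5, 1↦8, 2↦7, 3↦2, 4↦4, 5↦2, 6↦7, 7↦8, 8↦5, 9↦9, 10↦9]  zeros at y ∈ ∅
  x = 5: [0↦10, 1↦9, 2↦8, 3↦7, 4↦6, 5↦5, 6↦4, 7↦3, 8↦2, 9↦1, 10↦0]  zeros at y ∈ {10}
  x = 6: [0↦1, 1↦3, 2↦9, 3↦8, 4↦0, 5↦7, 6↦7, 7↦0, 8↦8, 9↦9, 10↦3]  zeros at y ∈ {4, 7}
  x = 7: [0↦6, 1↦7, 2↦5, 3↦0, 4↦3, 5↦3, 6↦0, 7↦5, 8↦7, 9↦6, 10↦2]  zeros at y ∈ {3, 6}
  x = 8: [0↦9, 1↦5, 2↦2, 3↦0, 4↦10, 5↦10, 6↦0, 7↦2, 8↦5, 9↦9, 10↦3]  zeros at y ∈ {3, 6}
  x = 9: [0↦5, 1↦3, 2↦6, 3↦3, 4↦5, 5↦1, 6↦2, 7↦8, 8↦8, 9↦2, 10↦1]  zeros at y ∈ ∅
  x = 10: [0↦0, 1↦7, 2↦1, 3↦4, 4↦5, 5↦4, 6↦1, 7↦7, 8↦0, 9↦2, 10↦2]  zeros at y ∈ {0, 8}
Collecting zeros: affine points = {(0, 0), (1, 0), (1, 4), (2, 3), (2, 7), (3, 2), (3, 8), (5, 10), (6, 4), (6, 7), (7, 3), (7, 6), (8, 3), (8, 6), (10, 0), (10, 8)}.
Total count |C(F_11)_aff| = 16.


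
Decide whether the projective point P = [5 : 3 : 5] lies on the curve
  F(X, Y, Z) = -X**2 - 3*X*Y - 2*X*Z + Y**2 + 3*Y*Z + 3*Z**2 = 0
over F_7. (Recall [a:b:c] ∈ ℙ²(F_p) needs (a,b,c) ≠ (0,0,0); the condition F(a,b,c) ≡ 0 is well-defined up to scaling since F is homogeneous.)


F(5,3,5) ≡ 2 (mod 7); P is NOT on the curve.

Evaluate F(5, 3, 5) term-by-term (mod 7).
  -X**2 ↦ -1·25·1·1 = -25
  -3*X*Y ↦ -3·5·3·1 = -45
  -2*X*Z ↦ -2·5·1·5 = -50
  Y**2 ↦ 1·1·9·1 = 9
  3*Y*Z ↦ 3·1·3·5 = 45
  3*Z**2 ↦ 3·1·1·25 = 75
Sum: F(5, 3, 5) = (-25) + (-45) + (-50) + (9) + (45) + (75) = 9.
Reducing mod 7: 9 ≡ 2 (mod 7).
Since F(a, b, c) ≡ 2 ≠ 0 (mod 7), P does NOT lie on the curve.


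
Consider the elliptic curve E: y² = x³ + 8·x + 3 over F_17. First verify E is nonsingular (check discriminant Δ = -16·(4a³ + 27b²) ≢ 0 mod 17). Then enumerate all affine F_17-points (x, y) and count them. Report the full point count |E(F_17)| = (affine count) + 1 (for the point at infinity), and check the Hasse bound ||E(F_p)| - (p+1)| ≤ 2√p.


Affine points = {(5, 7), (5, 10), (8, 1), (8, 16), (12, 5), (12, 12), (13, 3), (13, 14), (15, 8), (15, 9)}; affine count = 10; |E(F_17)| = 11.

Discriminant check: Δ ∝ 4a³ + 27b² = 4·8³ + 27·3² = 4·512 + 27·9 ≡ 13 (mod 17). Nonzero ⇒ E is nonsingular.
For each x ∈ F_17, compute rhs = x³ + 8·x + 3 mod 17, then count y ∈ F_17 with y² ≡ rhs.
  x = 0: rhs = 3, matching y values: none (0 points).
  x = 1: rhs = 12, matching y values: none (0 points).
  x = 2: rhs = 10, matching y values: none (0 points).
  x = 3: rhs = 3, matching y values: none (0 points).
  x = 4: rhs = 14, matching y values: none (0 points).
  x = 5: rhs = 15, matching y values: 7, 10 (2 points).
  x = 6: rhs = 12, matching y values: none (0 points).
  x = 7: rhs = 11, matching y values: none (0 points).
  x = 8: rhs = 1, matching y values: 1, 16 (2 points).
  x = 9: rhs = 5, matching y values: none (0 points).
  x = 10: rhs = 12, matching y values: none (0 points).
  x = 11: rhs = 11, matching y values: none (0 points).
  x = 12: rhs = 8, matching y values: 5, 12 (2 points).
  x = 13: rhs = 9, matching y values: 3, 14 (2 points).
  x = 14: rhs = 3, matching y values: none (0 points).
  x = 15: rhs = 13, matching y values: 8, 9 (2 points).
  x = 16: rhs = 11, matching y values: none (0 points).
Total affine count: 10.
Full point count |E(F_17)| = 10 + 1 = 11.
Hasse bound: |11 − (17+1)| = |-7| = 7 ≤ 2√17 ≈ 8.2462 ✓.


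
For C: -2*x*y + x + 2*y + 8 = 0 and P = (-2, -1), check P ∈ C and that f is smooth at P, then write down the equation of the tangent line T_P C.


Tangent line at P: 3*x + 6*y + 12 = 0.

Step 1: f(-2, -1) = 0, so P lies on C.
Step 2: partial derivatives
  f_x(x, y) = 1 - 2*y, f_y(x, y) = 2 - 2*x.
  f_x(P) = 3, f_y(P) = 6 (gradient nonzero, so P is smooth).
Step 3: tangent line at P: 3·(x − -2) + 6·(y − -1) = 0.
Expanding: 3*x + 6*y + 12 = 0.


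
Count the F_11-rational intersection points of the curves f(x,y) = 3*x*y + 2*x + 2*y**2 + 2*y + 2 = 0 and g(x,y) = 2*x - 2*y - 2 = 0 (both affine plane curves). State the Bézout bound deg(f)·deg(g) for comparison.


Common zeros: ∅; count = 0; Bézout bound = 2.

deg(f) = 2, deg(g) = 1, so Bézout bound = 2.
Scan x ∈ F_11. For each x, list the y ∈ F_11 with f(x, y) ≡ 0 and those with g(x, y) ≡ 0 (mod 11); the common zeros in that column are the intersection.
  x = 0: f ≡ 0 at y ∈ ∅; g ≡ 0 at y ∈ {10}; common: ∅.
  x = 1: f ≡ 0 at y ∈ {1, 2}; g ≡ 0 at y ∈ {0}; common: ∅.
  x = 2: f ≡ 0 at y ∈ {8, 10}; g ≡ 0 at y ∈ {1}; common: ∅.
  x = 3: f ≡ 0 at y ∈ ∅; g ≡ 0 at y ∈ {2}; common: ∅.
  x = 4: f ≡ 0 at y ∈ ∅; g ≡ 0 at y ∈ {3}; common: ∅.
  x = 5: f ≡ 0 at y ∈ ∅; g ≡ 0 at y ∈ {4}; common: ∅.
  x = 6: f ≡ 0 at y ∈ ∅; g ≡ 0 at y ∈ {5}; common: ∅.
  x = 7: f ≡ 0 at y ∈ {7, 9}; g ≡ 0 at y ∈ {6}; common: ∅.
  x = 8: f ≡ 0 at y ∈ {4, 5}; g ≡ 0 at y ∈ {7}; common: ∅.
  x = 9: f ≡ 0 at y ∈ ∅; g ≡ 0 at y ∈ {8}; common: ∅.
  x = 10: f ≡ 0 at y ∈ {0, 6}; g ≡ 0 at y ∈ {9}; common: ∅.
Collecting: common zeros = ∅, so the count is 0.
Comparison with the Bézout bound: 0 ≤ 2 = deg(f)·deg(g), as expected for curves with no common component (the affine F_11-count falls short of the bound because intersections may lie at infinity, over extension fields, or carry multiplicity).


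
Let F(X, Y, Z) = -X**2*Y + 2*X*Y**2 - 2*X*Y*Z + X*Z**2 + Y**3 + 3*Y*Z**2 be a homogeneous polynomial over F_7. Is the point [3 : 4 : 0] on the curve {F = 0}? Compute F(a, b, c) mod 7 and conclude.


F(3,4,0) ≡ 5 (mod 7); P is NOT on the curve.

Evaluate F(3, 4, 0) term-by-term (mod 7).
  -X**2*Y ↦ -1·9·4·1 = -36
  2*X*Y**2 ↦ 2·3·16·1 = 96
  -2*X*Y*Z ↦ -2·3·4·0 = 0
  X*Z**2 ↦ 1·3·1·0 = 0
  Y**3 ↦ 1·1·64·1 = 64
  3*Y*Z**2 ↦ 3·1·4·0 = 0
Sum: F(3, 4, 0) = (-36) + (96) + (0) + (0) + (64) + (0) = 124.
Reducing mod 7: 124 ≡ 5 (mod 7).
Since F(a, b, c) ≡ 5 ≠ 0 (mod 7), P does NOT lie on the curve.


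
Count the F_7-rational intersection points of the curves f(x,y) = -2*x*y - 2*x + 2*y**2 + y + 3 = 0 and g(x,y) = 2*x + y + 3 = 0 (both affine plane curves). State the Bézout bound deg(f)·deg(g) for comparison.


Common zeros: {(1, 2), (5, 1)}; count = 2; Bézout bound = 2.

deg(f) = 2, deg(g) = 1, so Bézout bound = 2.
Scan x ∈ F_7. For each x, list the y ∈ F_7 with f(x, y) ≡ 0 and those with g(x, y) ≡ 0 (mod 7); the common zeros in that column are the intersection.
  x = 0: f ≡ 0 at y ∈ ∅; g ≡ 0 at y ∈ {4}; common: ∅.
  x = 1: f ≡ 0 at y ∈ {2}; g ≡ 0 at y ∈ {2}; common: {2}.
  x = 2: f ≡ 0 at y ∈ ∅; g ≡ 0 at y ∈ {0}; common: ∅.
  x = 3: f ≡ 0 at y ∈ {3}; g ≡ 0 at y ∈ {5}; common: ∅.
  x = 4: f ≡ 0 at y ∈ ∅; g ≡ 0 at y ∈ {3}; common: ∅.
  x = 5: f ≡ 0 at y ∈ {0, 1}; g ≡ 0 at y ∈ {1}; common: {1}.
  x = 6: f ≡ 0 at y ∈ {4, 5}; g ≡ 0 at y ∈ {6}; common: ∅.
Collecting: common zeros = {(1, 2), (5, 1)}, so the count is 2.
Comparison with the Bézout bound: 2 ≤ 2 = deg(f)·deg(g), as expected for curves with no common component (the bound is attained).


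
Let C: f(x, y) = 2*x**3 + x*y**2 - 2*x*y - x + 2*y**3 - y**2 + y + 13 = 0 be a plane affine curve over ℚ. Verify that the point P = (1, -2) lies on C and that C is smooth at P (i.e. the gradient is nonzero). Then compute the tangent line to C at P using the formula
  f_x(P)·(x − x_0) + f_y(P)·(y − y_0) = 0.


Tangent line at P: 13*x + 23*y + 33 = 0.

Step 1: f(1, -2) = 0, so P lies on C.
Step 2: partial derivatives
  f_x(x, y) = 6*x**2 + y**2 - 2*y - 1, f_y(x, y) = 2*x*y - 2*x + 6*y**2 - 2*y + 1.
  f_x(P) = 13, f_y(P) = 23 (gradient nonzero, so P is smooth).
Step 3: tangent line at P: 13·(x − 1) + 23·(y − -2) = 0.
Expanding: 13*x + 23*y + 33 = 0.


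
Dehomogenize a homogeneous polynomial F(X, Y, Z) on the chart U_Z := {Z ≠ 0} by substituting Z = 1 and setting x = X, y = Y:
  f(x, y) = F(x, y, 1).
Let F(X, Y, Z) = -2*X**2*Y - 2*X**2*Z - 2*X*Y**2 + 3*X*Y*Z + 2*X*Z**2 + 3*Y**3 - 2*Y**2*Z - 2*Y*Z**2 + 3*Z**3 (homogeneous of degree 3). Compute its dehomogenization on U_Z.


f(x, y) = -2*x**2*y - 2*x**2 - 2*x*y**2 + 3*x*y + 2*x + 3*y**3 - 2*y**2 - 2*y + 3

On U_Z we set Z = 1. Each monomial c·X^i·Y^j·Z^k in F becomes c·x^i·y^j·1^k = c·x^i·y^j.
Substituting Z = 1: F(X, Y, 1) = -2*x**2*y - 2*x**2 - 2*x*y**2 + 3*x*y + 2*x + 3*y**3 - 2*y**2 - 2*y + 3.
Note: deg(f) ≤ deg(F) = 3; strict inequality happens when F is divisible by Z (lost terms).


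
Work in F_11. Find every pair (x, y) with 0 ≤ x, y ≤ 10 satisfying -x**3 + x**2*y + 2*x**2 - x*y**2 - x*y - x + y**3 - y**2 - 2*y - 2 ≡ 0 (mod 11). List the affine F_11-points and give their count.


Affine F_11-points: {(0, 5), (1, 4), (3, 3), (5, 3), (6, 4), (6, 7), (7, 2), (7, 8), (7, 9), (8, 3), (9, 1), (10, 4)}; count = 12.

For each of the 121 pairs (x, y) ∈ F_11², evaluate f(x, y) mod 11. Record the zeros.
  x = 0: [0↦9, 1↦7, 2↦9, 3↦10, 4↦5, 5↦0, 6↦1, 7↦3, 8↦1, 9↦1, 10↦9]  zeros at y ∈ {5}
  x = 1: [0↦9, 1↦6, 2↦5, 3↦1, 4↦0, 5↦8, 6↦9, 7↦9, 8↦3, 9↦8, 10↦8]  zeros at y ∈ {4}
  x = 2: [0↦7, 1↦5, 2↦3, 3↦7, 4↦1, 5↦2, 6↦5, 7↦5, 8↦8, 9↦9, 10↦3]  zeros at y ∈ ∅
  x = 3: [0↦8, 1↦9, 2↦8, 3↦0, 4↦2, 5↦9, 6↦5, 7↦7, 8↦10, 9↦9, 10↦10]  zeros at y ∈ {3}
  x = 4: [0↦6, 1↦1, 2↦3, 3↦7, 4↦8, 5↦1, 6↦3, 7↦9, 8↦3, 9↦2, 10↦1]  zeros at y ∈ ∅
  x = 5: [0↦6, 1↦8, 2↦4, 3↦0, 4↦2, 5↦5, 6↦4, 7↦5, 8↦3, 9↦4, 10↦3]  zeros at y ∈ {3}
  x = 6: [0↦2, 1↦2, 2↦5, 3↦6, 4↦0, 5↦4, 6↦2, 7↦0, 8↦4, 9↦9, 10↦10]  zeros at y ∈ {4, 7}
  x = 7: [0↦10, 1↦10, 2↦0, 3↦8, 4↦7, 5↦3, 6↦2, 7↦10, 8↦0, 9↦0, 10↦5]  zeros at y ∈ {2, 8, 9}
  x = 8: [0↦2, 1↦4, 2↦5, 3↦0, 4↦6, 5↦7, 6↦9, 7↦7, 8↦7, 9↦4, 10↦4]  zeros at y ∈ {3}
  x = 9: [0↦5, 1↦0, 2↦3, 3↦9, 4↦2, 5↦10, 6↦6, 7↦7, 8↦8, 9↦4, 10↦1]  zeros at y ∈ {1}
  x = 10: [0↦2, 1↦3, 2↦10, 3↦7, 4↦0, 5↦6, 6↦9, 7↦4, 8↦8, 9↦5, 10↦1]  zeros at y ∈ {4}
Collecting zeros: affine points = {(0, 5), (1, 4), (3, 3), (5, 3), (6, 4), (6, 7), (7, 2), (7, 8), (7, 9), (8, 3), (9, 1), (10, 4)}.
Total count |C(F_11)_aff| = 12.


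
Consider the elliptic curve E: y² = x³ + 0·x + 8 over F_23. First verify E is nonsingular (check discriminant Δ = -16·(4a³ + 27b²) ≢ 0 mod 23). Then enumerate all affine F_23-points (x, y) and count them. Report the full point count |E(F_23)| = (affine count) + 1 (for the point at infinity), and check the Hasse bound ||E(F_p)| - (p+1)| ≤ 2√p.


Affine points = {(0, 10), (0, 13), (1, 3), (1, 20), (2, 4), (2, 19), (3, 9), (3, 14), (4, 7), (4, 16), (5, 8), (5, 15), (7, 11), (7, 12), (9, 1), (9, 22), (15, 5), (15, 18), (19, 6), (19, 17), (20, 2), (20, 21), (21, 0)}; affine count = 23; |E(F_23)| = 24.

Discriminant check: Δ ∝ 4a³ + 27b² = 4·0³ + 27·8² = 4·0 + 27·64 ≡ 3 (mod 23). Nonzero ⇒ E is nonsingular.
For each x ∈ F_23, compute rhs = x³ + 0·x + 8 mod 23, then count y ∈ F_23 with y² ≡ rhs.
  x = 0: rhs = 8, matching y values: 10, 13 (2 points).
  x = 1: rhs = 9, matching y values: 3, 20 (2 points).
  x = 2: rhs = 16, matching y values: 4, 19 (2 points).
  x = 3: rhs = 12, matching y values: 9, 14 (2 points).
  x = 4: rhs = 3, matching y values: 7, 16 (2 points).
  x = 5: rhs = 18, matching y values: 8, 15 (2 points).
  x = 6: rhs = 17, matching y values: none (0 points).
  x = 7: rhs = 6, matching y values: 11, 12 (2 points).
  x = 8: rhs = 14, matching y values: none (0 points).
  x = 9: rhs = 1, matching y values: 1, 22 (2 points).
  x = 10: rhs = 19, matching y values: none (0 points).
  x = 11: rhs = 5, matching y values: none (0 points).
  x = 12: rhs = 11, matching y values: none (0 points).
  x = 13: rhs = 20, matching y values: none (0 points).
  x = 14: rhs = 15, matching y values: none (0 points).
  x = 15: rhs = 2, matching y values: 5, 18 (2 points).
  x = 16: rhs = 10, matching y values: none (0 points).
  x = 17: rhs = 22, matching y values: none (0 points).
  x = 18: rhs = 21, matching y values: none (0 points).
  x = 19: rhs = 13, matching y values: 6, 17 (2 points).
  x = 20: rhs = 4, matching y values: 2, 21 (2 points).
  x = 21: rhs = 0, matching y values: 0 (1 points).
  x = 22: rhs = 7, matching y values: none (0 points).
Total affine count: 23.
Full point count |E(F_23)| = 23 + 1 = 24.
Hasse bound: |24 − (23+1)| = |0| = 0 ≤ 2√23 ≈ 9.5917 ✓.


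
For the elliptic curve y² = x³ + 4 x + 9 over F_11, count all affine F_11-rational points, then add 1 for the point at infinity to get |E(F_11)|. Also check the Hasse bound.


Affine points = {(0, 3), (0, 8), (1, 5), (1, 6), (2, 5), (2, 6), (3, 2), (3, 9), (4, 1), (4, 10), (5, 0), (8, 5), (8, 6), (9, 2), (9, 9), (10, 2), (10, 9)}; affine count = 17; |E(F_11)| = 18.

Discriminant check: Δ ∝ 4a³ + 27b² = 4·4³ + 27·9² = 4·64 + 27·81 ≡ 1 (mod 11). Nonzero ⇒ E is nonsingular.
For each x ∈ F_11, compute rhs = x³ + 4·x + 9 mod 11, then count y ∈ F_11 with y² ≡ rhs.
  x = 0: rhs = 9, matching y values: 3, 8 (2 points).
  x = 1: rhs = 3, matching y values: 5, 6 (2 points).
  x = 2: rhs = 3, matching y values: 5, 6 (2 points).
  x = 3: rhs = 4, matching y values: 2, 9 (2 points).
  x = 4: rhs = 1, matching y values: 1, 10 (2 points).
  x = 5: rhs = 0, matching y values: 0 (1 points).
  x = 6: rhs = 7, matching y values: none (0 points).
  x = 7: rhs = 6, matching y values: none (0 points).
  x = 8: rhs = 3, matching y values: 5, 6 (2 points).
  x = 9: rhs = 4, matching y values: 2, 9 (2 points).
  x = 10: rhs = 4, matching y values: 2, 9 (2 points).
Total affine count: 17.
Full point count |E(F_11)| = 17 + 1 = 18.
Hasse bound: |18 − (11+1)| = |6| = 6 ≤ 2√11 ≈ 6.6332 ✓.


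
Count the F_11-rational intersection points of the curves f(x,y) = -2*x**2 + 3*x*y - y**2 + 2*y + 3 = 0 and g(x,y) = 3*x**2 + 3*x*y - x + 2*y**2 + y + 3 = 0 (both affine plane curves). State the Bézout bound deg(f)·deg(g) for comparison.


Common zeros: ∅; count = 0; Bézout bound = 4.

deg(f) = 2, deg(g) = 2, so Bézout bound = 4.
Scan x ∈ F_11. For each x, list the y ∈ F_11 with f(x, y) ≡ 0 and those with g(x, y) ≡ 0 (mod 11); the common zeros in that column are the intersection.
  x = 0: f ≡ 0 at y ∈ {3, 10}; g ≡ 0 at y ∈ ∅; common: ∅.
  x = 1: f ≡ 0 at y ∈ ∅; g ≡ 0 at y ∈ {1, 8}; common: ∅.
  x = 2: f ≡ 0 at y ∈ {4}; g ≡ 0 at y ∈ {1}; common: ∅.
  x = 3: f ≡ 0 at y ∈ ∅; g ≡ 0 at y ∈ {2, 4}; common: ∅.
  x = 4: f ≡ 0 at y ∈ {4, 10}; g ≡ 0 at y ∈ ∅; common: ∅.
  x = 5: f ≡ 0 at y ∈ ∅; g ≡ 0 at y ∈ ∅; common: ∅.
  x = 6: f ≡ 0 at y ∈ {2, 7}; g ≡ 0 at y ∈ {8, 10}; common: ∅.
  x = 7: f ≡ 0 at y ∈ ∅; g ≡ 0 at y ∈ {0}; common: ∅.
  x = 8: f ≡ 0 at y ∈ {2}; g ≡ 0 at y ∈ {0, 4}; common: ∅.
  x = 9: f ≡ 0 at y ∈ ∅; g ≡ 0 at y ∈ ∅; common: ∅.
  x = 10: f ≡ 0 at y ∈ {3, 7}; g ≡ 0 at y ∈ {2, 10}; common: ∅.
Collecting: common zeros = ∅, so the count is 0.
Comparison with the Bézout bound: 0 ≤ 4 = deg(f)·deg(g), as expected for curves with no common component (the affine F_11-count falls short of the bound because intersections may lie at infinity, over extension fields, or carry multiplicity).


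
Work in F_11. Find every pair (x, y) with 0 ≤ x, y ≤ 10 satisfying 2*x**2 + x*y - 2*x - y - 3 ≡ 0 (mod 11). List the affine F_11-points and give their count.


Affine F_11-points: {(0, 8), (2, 10), (3, 1), (4, 4), (5, 10), (6, 4), (7, 3), (8, 8), (9, 3), (10, 6)}; count = 10.

For each of the 121 pairs (x, y) ∈ F_11², evaluate f(x, y) mod 11. Record the zeros.
  x = 0: [0↦8, 1↦7, 2↦6, 3↦5, 4↦4, 5↦3, 6↦2, 7↦1, 8↦0, 9↦10, 10↦9]  zeros at y ∈ {8}
  x = 1: [0↦8, 1↦8, 2↦8, 3↦8, 4↦8, 5↦8, 6↦8, 7↦8, 8↦8, 9↦8, 10↦8]  zeros at y ∈ ∅
  x = 2: [0↦1, 1↦2, 2↦3, 3↦4, 4↦5, 5↦6, 6↦7, 7↦8, 8↦9, 9↦10, 10↦0]  zeros at y ∈ {10}
  x = 3: [0↦9, 1↦0, 2↦2, 3↦4, 4↦6, 5↦8, 6↦10, 7↦1, 8↦3, 9↦5, 10↦7]  zeros at y ∈ {1}
  x = 4: [0↦10, 1↦2, 2↦5, 3↦8, 4↦0, 5↦3, 6↦6, 7↦9, 8↦1, 9↦4, 10↦7]  zeros at y ∈ {4}
  x = 5: [0↦4, 1↦8, 2↦1, 3↦5, 4↦9, 5↦2, 6↦6, 7↦10, 8↦3, 9↦7, 10↦0]  zeros at y ∈ {10}
  x = 6: [0↦2, 1↦7, 2↦1, 3↦6, 4↦0, 5↦5, 6↦10, 7↦4, 8↦9, 9↦3, 10↦8]  zeros at y ∈ {4}
  x = 7: [0↦4, 1↦10, 2↦5, 3↦0, 4↦6, 5↦1, 6↦7, 7↦2, 8↦8, 9↦3, 10↦9]  zeros at y ∈ {3}
  x = 8: [0↦10, 1↦6, 2↦2, 3↦9, 4↦5, 5↦1, 6↦8, 7↦4, 8↦0, 9↦7, 10↦3]  zeros at y ∈ {8}
  x = 9: [0↦9, 1↦6, 2↦3, 3↦0, 4↦8, 5↦5, 6↦2, 7↦10, 8↦7, 9↦4, 10↦1]  zeros at y ∈ {3}
  x = 10: [0↦1, 1↦10, 2↦8, 3↦6, 4↦4, 5↦2, 6↦0, 7↦9, 8↦7, 9↦5, 10↦3]  zeros at y ∈ {6}
Collecting zeros: affine points = {(0, 8), (2, 10), (3, 1), (4, 4), (5, 10), (6, 4), (7, 3), (8, 8), (9, 3), (10, 6)}.
Total count |C(F_11)_aff| = 10.


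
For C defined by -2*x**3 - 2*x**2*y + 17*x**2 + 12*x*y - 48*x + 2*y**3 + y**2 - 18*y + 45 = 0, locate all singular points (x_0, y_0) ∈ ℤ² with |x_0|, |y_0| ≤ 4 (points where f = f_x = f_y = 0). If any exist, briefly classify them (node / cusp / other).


Singular points: {(3, 0)}; classification: node.

Compute partial derivatives:
  f_x = -6*x**2 - 4*x*y + 34*x + 12*y - 48.
  f_y = -2*x**2 + 12*x + 6*y**2 + 2*y - 18.
Scan x_0 ∈ {−4, ..., 4}. For each x_0, f_y(x_0, y) is a polynomial in y; find its integer roots y ∈ {−4, ..., 4}, then test f_x and f at those candidates.
  x = -4: f_y(-4, y) = 6*y**2 + 2*y - 98; no integer root y with |y| ≤ 4.
  x = -3: f_y(-3, y) = 6*y**2 + 2*y - 72; no integer root y with |y| ≤ 4.
  x = -2: f_y(-2, y) = 6*y**2 + 2*y - 50; no integer root y with |y| ≤ 4.
  x = -1: f_y(-1, y) = 6*y**2 + 2*y - 32; no integer root y with |y| ≤ 4.
  x = 0: f_y(0, y) = 6*y**2 + 2*y - 18; no integer root y with |y| ≤ 4.
  x = 1: f_y(1, y) = 6*y**2 + 2*y - 8; vanishes at y ∈ {1}. (1, 1): f_x = -12 ≠ 0.
  x = 2: f_y(2, y) = 6*y**2 + 2*y - 2; no integer root y with |y| ≤ 4.
  x = 3: f_y(3, y) = 6*y**2 + 2*y; vanishes at y ∈ {0}. (3, 0): f_x = 0, f = 0 — SINGULAR.
  x = 4: f_y(4, y) = 6*y**2 + 2*y - 2; no integer root y with |y| ≤ 4.
Only singular point on the grid: (3, 0).
Classify: substitute x = 3 + u, y = 0 + v and expand: f = -2*u**3 - 2*u**2*v - u**2 + 2*v**3 + v**2.
No constant or linear terms (consistent with a singular point). Quadratic part: -u**2 + v**2. Cubic part: -2*u**3 - 2*u**2*v + 2*v**3.
The quadratic part v**2 - u**2 = (v − u)(v + u) splits into two distinct linear factors, so there are two distinct tangent lines y − 0 = ±(x − 3) — this is a node (ordinary double point).
Classification: node.


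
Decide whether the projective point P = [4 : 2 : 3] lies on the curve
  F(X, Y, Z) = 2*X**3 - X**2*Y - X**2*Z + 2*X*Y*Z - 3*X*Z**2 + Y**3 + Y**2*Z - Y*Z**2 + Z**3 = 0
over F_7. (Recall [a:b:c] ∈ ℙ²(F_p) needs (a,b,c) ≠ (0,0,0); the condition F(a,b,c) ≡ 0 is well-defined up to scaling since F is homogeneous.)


F(4,2,3) ≡ 3 (mod 7); P is NOT on the curve.

Evaluate F(4, 2, 3) term-by-term (mod 7).
  2*X**3 ↦ 2·64·1·1 = 128
  -X**2*Y ↦ -1·16·2·1 = -32
  -X**2*Z ↦ -1·16·1·3 = -48
  2*X*Y*Z ↦ 2·4·2·3 = 48
  -3*X*Z**2 ↦ -3·4·1·9 = -108
  Y**3 ↦ 1·1·8·1 = 8
  Y**2*Z ↦ 1·1·4·3 = 12
  -Y*Z**2 ↦ -1·1·2·9 = -18
  Z**3 ↦ 1·1·1·27 = 27
Sum: F(4, 2, 3) = (128) + (-32) + (-48) + (48) + (-108) + (8) + (12) + (-18) + (27) = 17.
Reducing mod 7: 17 ≡ 3 (mod 7).
Since F(a, b, c) ≡ 3 ≠ 0 (mod 7), P does NOT lie on the curve.


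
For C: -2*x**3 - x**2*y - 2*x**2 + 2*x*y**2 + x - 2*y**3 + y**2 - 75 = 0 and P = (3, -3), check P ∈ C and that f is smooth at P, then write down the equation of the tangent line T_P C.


Tangent line at P: -29*x - 105*y - 228 = 0.

Step 1: f(3, -3) = 0, so P lies on C.
Step 2: partial derivatives
  f_x(x, y) = -6*x**2 - 2*x*y - 4*x + 2*y**2 + 1, f_y(x, y) = -x**2 + 4*x*y - 6*y**2 + 2*y.
  f_x(P) = -29, f_y(P) = -105 (gradient nonzero, so P is smooth).
Step 3: tangent line at P: -29·(x − 3) + -105·(y − -3) = 0.
Expanding: -29*x - 105*y - 228 = 0.


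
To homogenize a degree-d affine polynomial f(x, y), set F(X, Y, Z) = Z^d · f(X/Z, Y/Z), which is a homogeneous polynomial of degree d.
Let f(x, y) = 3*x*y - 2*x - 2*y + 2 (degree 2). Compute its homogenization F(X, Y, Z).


F(X, Y, Z) = 3*X*Y - 2*X*Z - 2*Y*Z + 2*Z**2

deg(f) = 2.
Substitute x = X/Z, y = Y/Z into f, then multiply by Z^2.
  monomial 3·x^1·y^1 ↦ 3·X^1·Y^1·Z^0.
  monomial -2·x^1·y^0 ↦ -2·X^1·Y^0·Z^1.
  monomial -2·x^0·y^1 ↦ -2·X^0·Y^1·Z^1.
  monomial 2·x^0·y^0 ↦ 2·X^0·Y^0·Z^2.
Collecting: F(X, Y, Z) = 3*X*Y - 2*X*Z - 2*Y*Z + 2*Z**2.


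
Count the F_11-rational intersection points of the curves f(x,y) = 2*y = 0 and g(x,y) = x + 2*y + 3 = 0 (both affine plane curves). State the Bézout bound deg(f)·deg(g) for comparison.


Common zeros: {(8, 0)}; count = 1; Bézout bound = 1.

deg(f) = 1, deg(g) = 1, so Bézout bound = 1.
Scan x ∈ F_11. For each x, list the y ∈ F_11 with f(x, y) ≡ 0 and those with g(x, y) ≡ 0 (mod 11); the common zeros in that column are the intersection.
  x = 0: f ≡ 0 at y ∈ {0}; g ≡ 0 at y ∈ {4}; common: ∅.
  x = 1: f ≡ 0 at y ∈ {0}; g ≡ 0 at y ∈ {9}; common: ∅.
  x = 2: f ≡ 0 at y ∈ {0}; g ≡ 0 at y ∈ {3}; common: ∅.
  x = 3: f ≡ 0 at y ∈ {0}; g ≡ 0 at y ∈ {8}; common: ∅.
  x = 4: f ≡ 0 at y ∈ {0}; g ≡ 0 at y ∈ {2}; common: ∅.
  x = 5: f ≡ 0 at y ∈ {0}; g ≡ 0 at y ∈ {7}; common: ∅.
  x = 6: f ≡ 0 at y ∈ {0}; g ≡ 0 at y ∈ {1}; common: ∅.
  x = 7: f ≡ 0 at y ∈ {0}; g ≡ 0 at y ∈ {6}; common: ∅.
  x = 8: f ≡ 0 at y ∈ {0}; g ≡ 0 at y ∈ {0}; common: {0}.
  x = 9: f ≡ 0 at y ∈ {0}; g ≡ 0 at y ∈ {5}; common: ∅.
  x = 10: f ≡ 0 at y ∈ {0}; g ≡ 0 at y ∈ {10}; common: ∅.
Collecting: common zeros = {(8, 0)}, so the count is 1.
Comparison with the Bézout bound: 1 ≤ 1 = deg(f)·deg(g), as expected for curves with no common component (the bound is attained).


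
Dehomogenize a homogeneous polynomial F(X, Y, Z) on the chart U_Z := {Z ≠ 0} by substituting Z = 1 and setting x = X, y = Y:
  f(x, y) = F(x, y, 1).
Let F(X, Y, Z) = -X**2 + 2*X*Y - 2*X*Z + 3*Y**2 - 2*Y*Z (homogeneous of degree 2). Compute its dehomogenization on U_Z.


f(x, y) = -x**2 + 2*x*y - 2*x + 3*y**2 - 2*y

On U_Z we set Z = 1. Each monomial c·X^i·Y^j·Z^k in F becomes c·x^i·y^j·1^k = c·x^i·y^j.
Substituting Z = 1: F(X, Y, 1) = -x**2 + 2*x*y - 2*x + 3*y**2 - 2*y.
Note: deg(f) ≤ deg(F) = 2; strict inequality happens when F is divisible by Z (lost terms).


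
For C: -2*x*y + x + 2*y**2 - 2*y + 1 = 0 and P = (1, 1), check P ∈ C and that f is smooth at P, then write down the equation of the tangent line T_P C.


Tangent line at P: 1 - x = 0.

Step 1: f(1, 1) = 0, so P lies on C.
Step 2: partial derivatives
  f_x(x, y) = 1 - 2*y, f_y(x, y) = -2*x + 4*y - 2.
  f_x(P) = -1, f_y(P) = 0 (gradient nonzero, so P is smooth).
Step 3: tangent line at P: -1·(x − 1) + 0·(y − 1) = 0.
Expanding: 1 - x = 0.


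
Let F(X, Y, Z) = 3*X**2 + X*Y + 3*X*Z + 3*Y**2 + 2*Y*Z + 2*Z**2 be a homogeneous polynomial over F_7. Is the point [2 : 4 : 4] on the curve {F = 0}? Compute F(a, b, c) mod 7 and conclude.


F(2,4,4) ≡ 2 (mod 7); P is NOT on the curve.

Evaluate F(2, 4, 4) term-by-term (mod 7).
  3*X**2 ↦ 3·4·1·1 = 12
  X*Y ↦ 1·2·4·1 = 8
  3*X*Z ↦ 3·2·1·4 = 24
  3*Y**2 ↦ 3·1·16·1 = 48
  2*Y*Z ↦ 2·1·4·4 = 32
  2*Z**2 ↦ 2·1·1·16 = 32
Sum: F(2, 4, 4) = (12) + (8) + (24) + (48) + (32) + (32) = 156.
Reducing mod 7: 156 ≡ 2 (mod 7).
Since F(a, b, c) ≡ 2 ≠ 0 (mod 7), P does NOT lie on the curve.


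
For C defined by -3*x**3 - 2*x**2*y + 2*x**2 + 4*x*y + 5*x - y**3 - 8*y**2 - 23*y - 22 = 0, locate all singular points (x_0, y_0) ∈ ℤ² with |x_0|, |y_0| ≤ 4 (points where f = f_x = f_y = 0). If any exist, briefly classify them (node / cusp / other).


Singular points: {(1, -3)}; classification: node.

Compute partial derivatives:
  f_x = -9*x**2 - 4*x*y + 4*x + 4*y + 5.
  f_y = -2*x**2 + 4*x - 3*y**2 - 16*y - 23.
Scan x_0 ∈ {−4, ..., 4}. For each x_0, f_y(x_0, y) is a polynomial in y; find its integer roots y ∈ {−4, ..., 4}, then test f_x and f at those candidates.
  x = -4: f_y(-4, y) = -3*y**2 - 16*y - 71; no integer root y with |y| ≤ 4.
  x = -3: f_y(-3, y) = -3*y**2 - 16*y - 53; no integer root y with |y| ≤ 4.
  x = -2: f_y(-2, y) = -3*y**2 - 16*y - 39; no integer root y with |y| ≤ 4.
  x = -1: f_y(-1, y) = -3*y**2 - 16*y - 29; no integer root y with |y| ≤ 4.
  x = 0: f_y(0, y) = -3*y**2 - 16*y - 23; no integer root y with |y| ≤ 4.
  x = 1: f_y(1, y) = -3*y**2 - 16*y - 21; vanishes at y ∈ {-3}. (1, -3): f_x = 0, f = 0 — SINGULAR.
  x = 2: f_y(2, y) = -3*y**2 - 16*y - 23; no integer root y with |y| ≤ 4.
  x = 3: f_y(3, y) = -3*y**2 - 16*y - 29; no integer root y with |y| ≤ 4.
  x = 4: f_y(4, y) = -3*y**2 - 16*y - 39; no integer root y with |y| ≤ 4.
Only singular point on the grid: (1, -3).
Classify: substitute x = 1 + u, y = -3 + v and expand: f = -3*u**3 - 2*u**2*v - u**2 - v**3 + v**2.
No constant or linear terms (consistent with a singular point). Quadratic part: -u**2 + v**2. Cubic part: -3*u**3 - 2*u**2*v - v**3.
The quadratic part v**2 - u**2 = (v − u)(v + u) splits into two distinct linear factors, so there are two distinct tangent lines y − -3 = ±(x − 1) — this is a node (ordinary double point).
Classification: node.


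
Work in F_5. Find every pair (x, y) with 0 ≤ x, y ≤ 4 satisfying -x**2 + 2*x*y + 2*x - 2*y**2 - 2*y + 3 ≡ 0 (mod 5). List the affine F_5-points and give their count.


Affine F_5-points: {(3, 0), (3, 2), (4, 0), (4, 3)}; count = 4.

For each of the 25 pairs (x, y) ∈ F_5², evaluate f(x, y) mod 5. Record the zeros.
  x = 0: [0↦3, 1↦4, 2↦1, 3↦4, 4↦3]  zeros at y ∈ ∅
  x = 1: [0↦4, 1↦2, 2↦1, 3↦1, 4↦2]  zeros at y ∈ ∅
  x = 2: [0↦3, 1↦3, 2↦4, 3↦1, 4↦4]  zeros at y ∈ ∅
  x = 3: [0↦0, 1↦2, 2↦0, 3↦4, 4↦4]  zeros at y ∈ {0, 2}
  x = 4: [0↦0, 1↦4, 2↦4, 3↦0, 4↦2]  zeros at y ∈ {0, 3}
Collecting zeros: affine points = {(3, 0), (3, 2), (4, 0), (4, 3)}.
Total count |C(F_5)_aff| = 4.


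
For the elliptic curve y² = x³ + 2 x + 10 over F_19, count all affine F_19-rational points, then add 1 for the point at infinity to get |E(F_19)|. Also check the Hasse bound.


Affine points = {(3, 9), (3, 10), (4, 5), (4, 14), (7, 5), (7, 14), (8, 5), (8, 14), (9, 4), (9, 15), (10, 2), (10, 17), (17, 6), (17, 13), (18, 8), (18, 11)}; affine count = 16; |E(F_19)| = 17.

Discriminant check: Δ ∝ 4a³ + 27b² = 4·2³ + 27·10² = 4·8 + 27·100 ≡ 15 (mod 19). Nonzero ⇒ E is nonsingular.
For each x ∈ F_19, compute rhs = x³ + 2·x + 10 mod 19, then count y ∈ F_19 with y² ≡ rhs.
  x = 0: rhs = 10, matching y values: none (0 points).
  x = 1: rhs = 13, matching y values: none (0 points).
  x = 2: rhs = 3, matching y values: none (0 points).
  x = 3: rhs = 5, matching y values: 9, 10 (2 points).
  x = 4: rhs = 6, matching y values: 5, 14 (2 points).
  x = 5: rhs = 12, matching y values: none (0 points).
  x = 6: rhs = 10, matching y values: none (0 points).
  x = 7: rhs = 6, matching y values: 5, 14 (2 points).
  x = 8: rhs = 6, matching y values: 5, 14 (2 points).
  x = 9: rhs = 16, matching y values: 4, 15 (2 points).
  x = 10: rhs = 4, matching y values: 2, 17 (2 points).
  x = 11: rhs = 14, matching y values: none (0 points).
  x = 12: rhs = 14, matching y values: none (0 points).
  x = 13: rhs = 10, matching y values: none (0 points).
  x = 14: rhs = 8, matching y values: none (0 points).
  x = 15: rhs = 14, matching y values: none (0 points).
  x = 16: rhs = 15, matching y values: none (0 points).
  x = 17: rhs = 17, matching y values: 6, 13 (2 points).
  x = 18: rhs = 7, matching y values: 8, 11 (2 points).
Total affine count: 16.
Full point count |E(F_19)| = 16 + 1 = 17.
Hasse bound: |17 − (19+1)| = |-3| = 3 ≤ 2√19 ≈ 8.7178 ✓.


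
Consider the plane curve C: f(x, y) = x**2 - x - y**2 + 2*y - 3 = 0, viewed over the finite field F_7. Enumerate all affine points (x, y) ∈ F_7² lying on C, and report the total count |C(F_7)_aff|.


Affine F_7-points: {(2, 1), (3, 3), (3, 6), (5, 3), (5, 6), (6, 1)}; count = 6.

For each of the 49 pairs (x, y) ∈ F_7², evaluate f(x, y) mod 7. Record the zeros.
  x = 0: [0↦4, 1↦5, 2↦4, 3↦1, 4↦3, 5↦3, 6↦1]  zeros at y ∈ ∅
  x = 1: [0↦4, 1↦5, 2↦4, 3↦1, 4↦3, 5↦3, 6↦1]  zeros at y ∈ ∅
  x = 2: [0↦6, 1↦0, 2↦6, 3↦3, 4↦5, 5↦5, 6↦3]  zeros at y ∈ {1}
  x = 3: [0↦3, 1↦4, 2↦3, 3↦0, 4↦2, 5↦2, 6↦0]  zeros at y ∈ {3, 6}
  x = 4: [0↦2, 1↦3, 2↦2, 3↦6, 4↦1, 5↦1, 6↦6]  zeros at y ∈ ∅
  x = 5: [0↦3, 1↦4, 2↦3, 3↦0, 4↦2, 5↦2, 6↦0]  zeros at y ∈ {3, 6}
  x = 6: [0↦6, 1↦0, 2↦6, 3↦3, 4↦5, 5↦5, 6↦3]  zeros at y ∈ {1}
Collecting zeros: affine points = {(2, 1), (3, 3), (3, 6), (5, 3), (5, 6), (6, 1)}.
Total count |C(F_7)_aff| = 6.


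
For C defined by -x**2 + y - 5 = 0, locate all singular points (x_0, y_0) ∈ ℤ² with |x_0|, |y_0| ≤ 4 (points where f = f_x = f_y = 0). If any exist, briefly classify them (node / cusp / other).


No singular points in the scanned grid; C is smooth there.

Compute partial derivatives:
  f_x = -2*x.
  f_y = 1.
f_y = 1 is a nonzero constant, so f_y never vanishes: no point (x, y) can satisfy f = f_x = f_y = 0. In particular no (x, y) ∈ {−4, ..., 4}² is singular; the curve is smooth.


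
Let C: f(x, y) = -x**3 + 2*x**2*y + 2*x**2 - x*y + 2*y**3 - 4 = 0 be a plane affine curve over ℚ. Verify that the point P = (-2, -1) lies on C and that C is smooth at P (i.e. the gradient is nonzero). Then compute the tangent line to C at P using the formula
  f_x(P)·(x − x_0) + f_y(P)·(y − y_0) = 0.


Tangent line at P: -11*x + 16*y - 6 = 0.

Step 1: f(-2, -1) = 0, so P lies on C.
Step 2: partial derivatives
  f_x(x, y) = -3*x**2 + 4*x*y + 4*x - y, f_y(x, y) = 2*x**2 - x + 6*y**2.
  f_x(P) = -11, f_y(P) = 16 (gradient nonzero, so P is smooth).
Step 3: tangent line at P: -11·(x − -2) + 16·(y − -1) = 0.
Expanding: -11*x + 16*y - 6 = 0.


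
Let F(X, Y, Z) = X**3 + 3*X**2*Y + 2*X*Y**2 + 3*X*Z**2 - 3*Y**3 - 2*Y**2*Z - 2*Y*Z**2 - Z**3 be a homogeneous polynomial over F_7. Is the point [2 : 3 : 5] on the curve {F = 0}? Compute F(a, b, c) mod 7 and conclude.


F(2,3,5) ≡ 1 (mod 7); P is NOT on the curve.

Evaluate F(2, 3, 5) term-by-term (mod 7).
  X**3 ↦ 1·8·1·1 = 8
  3*X**2*Y ↦ 3·4·3·1 = 36
  2*X*Y**2 ↦ 2·2·9·1 = 36
  3*X*Z**2 ↦ 3·2·1·25 = 150
  -3*Y**3 ↦ -3·1·27·1 = -81
  -2*Y**2*Z ↦ -2·1·9·5 = -90
  -2*Y*Z**2 ↦ -2·1·3·25 = -150
  -Z**3 ↦ -1·1·1·125 = -125
Sum: F(2, 3, 5) = (8) + (36) + (36) + (150) + (-81) + (-90) + (-150) + (-125) = -216.
Reducing mod 7: -216 ≡ 1 (mod 7).
Since F(a, b, c) ≡ 1 ≠ 0 (mod 7), P does NOT lie on the curve.
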